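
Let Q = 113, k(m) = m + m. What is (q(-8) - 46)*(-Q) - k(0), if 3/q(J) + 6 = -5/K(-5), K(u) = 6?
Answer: 215152/41 ≈ 5247.6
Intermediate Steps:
k(m) = 2*m
q(J) = -18/41 (q(J) = 3/(-6 - 5/6) = 3/(-6 - 5*⅙) = 3/(-6 - ⅚) = 3/(-41/6) = 3*(-6/41) = -18/41)
(q(-8) - 46)*(-Q) - k(0) = (-18/41 - 46)*(-1*113) - 2*0 = -1904/41*(-113) - 1*0 = 215152/41 + 0 = 215152/41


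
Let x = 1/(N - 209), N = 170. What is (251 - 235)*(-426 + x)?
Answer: -265840/39 ≈ -6816.4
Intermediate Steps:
x = -1/39 (x = 1/(170 - 209) = 1/(-39) = -1/39 ≈ -0.025641)
(251 - 235)*(-426 + x) = (251 - 235)*(-426 - 1/39) = 16*(-16615/39) = -265840/39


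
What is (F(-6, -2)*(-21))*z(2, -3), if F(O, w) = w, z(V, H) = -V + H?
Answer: -210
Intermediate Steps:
z(V, H) = H - V
(F(-6, -2)*(-21))*z(2, -3) = (-2*(-21))*(-3 - 1*2) = 42*(-3 - 2) = 42*(-5) = -210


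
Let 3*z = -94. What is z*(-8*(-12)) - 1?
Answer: -3009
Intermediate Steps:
z = -94/3 (z = (⅓)*(-94) = -94/3 ≈ -31.333)
z*(-8*(-12)) - 1 = -(-752)*(-12)/3 - 1 = -94/3*96 - 1 = -3008 - 1 = -3009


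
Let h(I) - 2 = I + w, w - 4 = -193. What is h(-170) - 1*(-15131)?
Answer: 14774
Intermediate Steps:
w = -189 (w = 4 - 193 = -189)
h(I) = -187 + I (h(I) = 2 + (I - 189) = 2 + (-189 + I) = -187 + I)
h(-170) - 1*(-15131) = (-187 - 170) - 1*(-15131) = -357 + 15131 = 14774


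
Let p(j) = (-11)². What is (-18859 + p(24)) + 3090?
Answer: -15648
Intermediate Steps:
p(j) = 121
(-18859 + p(24)) + 3090 = (-18859 + 121) + 3090 = -18738 + 3090 = -15648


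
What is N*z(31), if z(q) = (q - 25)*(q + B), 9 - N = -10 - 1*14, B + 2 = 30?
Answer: 11682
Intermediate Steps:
B = 28 (B = -2 + 30 = 28)
N = 33 (N = 9 - (-10 - 1*14) = 9 - (-10 - 14) = 9 - 1*(-24) = 9 + 24 = 33)
z(q) = (-25 + q)*(28 + q) (z(q) = (q - 25)*(q + 28) = (-25 + q)*(28 + q))
N*z(31) = 33*(-700 + 31**2 + 3*31) = 33*(-700 + 961 + 93) = 33*354 = 11682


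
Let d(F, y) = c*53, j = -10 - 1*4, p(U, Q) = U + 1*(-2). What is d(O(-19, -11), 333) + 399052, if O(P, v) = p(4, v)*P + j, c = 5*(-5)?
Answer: 397727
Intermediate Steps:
p(U, Q) = -2 + U (p(U, Q) = U - 2 = -2 + U)
j = -14 (j = -10 - 4 = -14)
c = -25
O(P, v) = -14 + 2*P (O(P, v) = (-2 + 4)*P - 14 = 2*P - 14 = -14 + 2*P)
d(F, y) = -1325 (d(F, y) = -25*53 = -1325)
d(O(-19, -11), 333) + 399052 = -1325 + 399052 = 397727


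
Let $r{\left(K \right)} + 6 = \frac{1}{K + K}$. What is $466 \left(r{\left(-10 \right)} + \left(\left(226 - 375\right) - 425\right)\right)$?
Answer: $- \frac{2703033}{10} \approx -2.703 \cdot 10^{5}$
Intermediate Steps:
$r{\left(K \right)} = -6 + \frac{1}{2 K}$ ($r{\left(K \right)} = -6 + \frac{1}{K + K} = -6 + \frac{1}{2 K}$)
$466 \left(r{\left(-10 \right)} + \left(\left(226 - 375\right) - 425\right)\right) = 466 \left(\left(-6 + \frac{1}{2 \left(-10\right)}\right) + \left(\left(226 - 375\right) - 425\right)\right) = 466 \left(\left(-6 + \frac{1}{2} \left(- \frac{1}{10}\right)\right) + \left(\left(226 - 375\right) - 425\right)\right) = 466 \left(\left(-6 - \frac{1}{20}\right) - 574\right) = 466 \left(- \frac{121}{20} - 574\right) = 466 \left(- \frac{11601}{20}\right) = - \frac{2703033}{10}$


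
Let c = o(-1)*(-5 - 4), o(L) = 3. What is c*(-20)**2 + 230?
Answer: -10570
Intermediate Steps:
c = -27 (c = 3*(-5 - 4) = 3*(-9) = -27)
c*(-20)**2 + 230 = -27*(-20)**2 + 230 = -27*400 + 230 = -10800 + 230 = -10570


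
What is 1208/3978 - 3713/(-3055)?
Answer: 15107/9945 ≈ 1.5191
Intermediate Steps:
1208/3978 - 3713/(-3055) = 1208*(1/3978) - 3713*(-1/3055) = 604/1989 + 79/65 = 15107/9945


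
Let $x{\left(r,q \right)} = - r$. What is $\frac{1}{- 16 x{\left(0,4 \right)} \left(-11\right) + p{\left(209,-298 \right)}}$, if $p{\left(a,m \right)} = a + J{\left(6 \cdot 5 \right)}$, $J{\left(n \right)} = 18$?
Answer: $\frac{1}{227} \approx 0.0044053$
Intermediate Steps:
$p{\left(a,m \right)} = 18 + a$ ($p{\left(a,m \right)} = a + 18 = 18 + a$)
$\frac{1}{- 16 x{\left(0,4 \right)} \left(-11\right) + p{\left(209,-298 \right)}} = \frac{1}{- 16 \left(\left(-1\right) 0\right) \left(-11\right) + \left(18 + 209\right)} = \frac{1}{\left(-16\right) 0 \left(-11\right) + 227} = \frac{1}{0 \left(-11\right) + 227} = \frac{1}{0 + 227} = \frac{1}{227}$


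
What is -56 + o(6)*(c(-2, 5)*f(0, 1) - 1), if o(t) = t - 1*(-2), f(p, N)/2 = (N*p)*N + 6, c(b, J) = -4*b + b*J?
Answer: -256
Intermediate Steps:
c(b, J) = -4*b + J*b
f(p, N) = 12 + 2*p*N² (f(p, N) = 2*((N*p)*N + 6) = 2*(p*N² + 6) = 2*(6 + p*N²) = 12 + 2*p*N²)
o(t) = 2 + t (o(t) = t + 2 = 2 + t)
-56 + o(6)*(c(-2, 5)*f(0, 1) - 1) = -56 + (2 + 6)*((-2*(-4 + 5))*(12 + 2*0*1²) - 1) = -56 + 8*((-2*1)*(12 + 2*0*1) - 1) = -56 + 8*(-2*(12 + 0) - 1) = -56 + 8*(-2*12 - 1) = -56 + 8*(-24 - 1) = -56 + 8*(-25) = -56 - 200 = -256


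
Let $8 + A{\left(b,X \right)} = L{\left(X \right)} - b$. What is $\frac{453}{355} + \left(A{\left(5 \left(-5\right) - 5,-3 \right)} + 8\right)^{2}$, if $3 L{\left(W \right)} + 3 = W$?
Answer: $\frac{278773}{355} \approx 785.28$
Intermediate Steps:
$L{\left(W \right)} = -1 + \frac{W}{3}$
$A{\left(b,X \right)} = -9 - b + \frac{X}{3}$ ($A{\left(b,X \right)} = -8 - \left(1 + b - \frac{X}{3}\right) = -9 - b + \frac{X}{3}$)
$\frac{453}{355} + \left(A{\left(5 \left(-5\right) - 5,-3 \right)} + 8\right)^{2} = \frac{453}{355} + \left(\left(-9 - \left(5 \left(-5\right) - 5\right) + \frac{1}{3} \left(-3\right)\right) + 8\right)^{2} = 453 \cdot \frac{1}{355} + \left(\left(-9 - \left(-25 - 5\right) - 1\right) + 8\right)^{2} = \frac{453}{355} + \left(\left(-9 - -30 - 1\right) + 8\right)^{2} = \frac{453}{355} + \left(\left(-9 + 30 - 1\right) + 8\right)^{2} = \frac{453}{355} + \left(20 + 8\right)^{2} = \frac{453}{355} + 28^{2} = \frac{453}{355} + 784 = \frac{278773}{355}$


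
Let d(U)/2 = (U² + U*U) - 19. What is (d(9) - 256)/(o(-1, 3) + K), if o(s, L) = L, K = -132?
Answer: -10/43 ≈ -0.23256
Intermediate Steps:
d(U) = -38 + 4*U² (d(U) = 2*((U² + U*U) - 19) = 2*((U² + U²) - 19) = 2*(2*U² - 19) = 2*(-19 + 2*U²) = -38 + 4*U²)
(d(9) - 256)/(o(-1, 3) + K) = ((-38 + 4*9²) - 256)/(3 - 132) = ((-38 + 4*81) - 256)/(-129) = ((-38 + 324) - 256)*(-1/129) = (286 - 256)*(-1/129) = 30*(-1/129) = -10/43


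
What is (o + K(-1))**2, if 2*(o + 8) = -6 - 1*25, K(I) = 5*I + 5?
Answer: 2209/4 ≈ 552.25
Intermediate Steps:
K(I) = 5 + 5*I
o = -47/2 (o = -8 + (-6 - 1*25)/2 = -8 + (-6 - 25)/2 = -8 + (1/2)*(-31) = -8 - 31/2 = -47/2 ≈ -23.500)
(o + K(-1))**2 = (-47/2 + (5 + 5*(-1)))**2 = (-47/2 + (5 - 5))**2 = (-47/2 + 0)**2 = (-47/2)**2 = 2209/4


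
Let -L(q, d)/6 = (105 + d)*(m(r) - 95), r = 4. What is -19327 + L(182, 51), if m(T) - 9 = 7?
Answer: 54617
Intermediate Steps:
m(T) = 16 (m(T) = 9 + 7 = 16)
L(q, d) = 49770 + 474*d (L(q, d) = -6*(105 + d)*(16 - 95) = -6*(105 + d)*(-79) = -6*(-8295 - 79*d) = 49770 + 474*d)
-19327 + L(182, 51) = -19327 + (49770 + 474*51) = -19327 + (49770 + 24174) = -19327 + 73944 = 54617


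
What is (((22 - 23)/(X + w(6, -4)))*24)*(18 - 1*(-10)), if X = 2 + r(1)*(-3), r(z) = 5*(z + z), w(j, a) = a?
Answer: 21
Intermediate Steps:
r(z) = 10*z (r(z) = 5*(2*z) = 10*z)
X = -28 (X = 2 + (10*1)*(-3) = 2 + 10*(-3) = 2 - 30 = -28)
(((22 - 23)/(X + w(6, -4)))*24)*(18 - 1*(-10)) = (((22 - 23)/(-28 - 4))*24)*(18 - 1*(-10)) = (-1/(-32)*24)*(18 + 10) = (-1*(-1/32)*24)*28 = ((1/32)*24)*28 = (3/4)*28 = 21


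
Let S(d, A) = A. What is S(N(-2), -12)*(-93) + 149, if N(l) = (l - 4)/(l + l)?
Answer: 1265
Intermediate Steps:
N(l) = (-4 + l)/(2*l) (N(l) = (-4 + l)/((2*l)) = (-4 + l)*(1/(2*l)) = (-4 + l)/(2*l))
S(N(-2), -12)*(-93) + 149 = -12*(-93) + 149 = 1116 + 149 = 1265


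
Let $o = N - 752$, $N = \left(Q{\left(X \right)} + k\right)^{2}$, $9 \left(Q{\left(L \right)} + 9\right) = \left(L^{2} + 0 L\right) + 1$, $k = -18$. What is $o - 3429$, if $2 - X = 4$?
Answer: $- \frac{282017}{81} \approx -3481.7$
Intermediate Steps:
$X = -2$ ($X = 2 - 4 = -2$)
$Q{\left(L \right)} = - \frac{80}{9} + \frac{L^{2}}{9}$ ($Q{\left(L \right)} = -9 + \frac{\left(L^{2} + 0 L\right) + 1}{9} = -9 + \frac{\left(L^{2} + 0\right) + 1}{9} = -9 + \frac{L^{2} + 1}{9} = -9 + \frac{1 + L^{2}}{9} = -9 + \left(\frac{1}{9} + \frac{L^{2}}{9}\right) = - \frac{80}{9} + \frac{L^{2}}{9}$)
$N = \frac{56644}{81}$ ($N = \left(\left(- \frac{80}{9} + \frac{\left(-2\right)^{2}}{9}\right) - 18\right)^{2} = \left(\left(- \frac{80}{9} + \frac{1}{9} \cdot 4\right) - 18\right)^{2} = \left(\left(- \frac{80}{9} + \frac{4}{9}\right) - 18\right)^{2} = \left(- \frac{76}{9} - 18\right)^{2} = \left(- \frac{238}{9}\right)^{2} = \frac{56644}{81} \approx 699.31$)
$o = - \frac{4268}{81}$ ($o = \frac{56644}{81} - 752 = - \frac{4268}{81} \approx -52.691$)
$o - 3429 = - \frac{4268}{81} - 3429 = - \frac{282017}{81}$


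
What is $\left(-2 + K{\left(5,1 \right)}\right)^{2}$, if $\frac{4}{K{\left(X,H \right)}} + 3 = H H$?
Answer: $16$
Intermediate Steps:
$K{\left(X,H \right)} = \frac{4}{-3 + H^{2}}$ ($K{\left(X,H \right)} = \frac{4}{-3 + H H} = \frac{4}{-3 + H^{2}}$)
$\left(-2 + K{\left(5,1 \right)}\right)^{2} = \left(-2 + \frac{4}{-3 + 1^{2}}\right)^{2} = \left(-2 + \frac{4}{-3 + 1}\right)^{2} = \left(-2 + \frac{4}{-2}\right)^{2} = \left(-2 + 4 \left(- \frac{1}{2}\right)\right)^{2} = \left(-2 - 2\right)^{2} = \left(-4\right)^{2} = 16$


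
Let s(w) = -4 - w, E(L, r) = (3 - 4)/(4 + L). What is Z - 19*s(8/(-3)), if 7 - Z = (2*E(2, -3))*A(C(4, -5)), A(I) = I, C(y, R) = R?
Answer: 92/3 ≈ 30.667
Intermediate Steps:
E(L, r) = -1/(4 + L)
Z = 16/3 (Z = 7 - 2*(-1/(4 + 2))*(-5) = 7 - 2*(-1/6)*(-5) = 7 - 2*(-1*⅙)*(-5) = 7 - 2*(-⅙)*(-5) = 7 - (-1)*(-5)/3 = 7 - 1*5/3 = 7 - 5/3 = 16/3 ≈ 5.3333)
Z - 19*s(8/(-3)) = 16/3 - 19*(-4 - 8/(-3)) = 16/3 - 19*(-4 - 8*(-1)/3) = 16/3 - 19*(-4 - 1*(-8/3)) = 16/3 - 19*(-4 + 8/3) = 16/3 - 19*(-4/3) = 16/3 + 76/3 = 92/3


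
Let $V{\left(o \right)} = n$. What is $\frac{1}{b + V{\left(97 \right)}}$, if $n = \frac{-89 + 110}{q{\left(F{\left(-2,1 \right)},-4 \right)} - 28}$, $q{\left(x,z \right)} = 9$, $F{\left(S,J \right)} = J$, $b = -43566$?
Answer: $- \frac{19}{827775} \approx -2.2953 \cdot 10^{-5}$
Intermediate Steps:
$n = - \frac{21}{19}$ ($n = \frac{-89 + 110}{9 - 28} = \frac{21}{-19} = 21 \left(- \frac{1}{19}\right) = - \frac{21}{19} \approx -1.1053$)
$V{\left(o \right)} = - \frac{21}{19}$
$\frac{1}{b + V{\left(97 \right)}} = \frac{1}{-43566 - \frac{21}{19}} = \frac{1}{- \frac{827775}{19}} = - \frac{19}{827775}$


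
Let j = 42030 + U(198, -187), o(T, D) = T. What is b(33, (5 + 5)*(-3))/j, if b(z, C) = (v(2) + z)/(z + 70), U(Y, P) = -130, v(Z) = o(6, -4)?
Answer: 39/4315700 ≈ 9.0368e-6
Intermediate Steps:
v(Z) = 6
b(z, C) = (6 + z)/(70 + z) (b(z, C) = (6 + z)/(z + 70) = (6 + z)/(70 + z))
j = 41900 (j = 42030 - 130 = 41900)
b(33, (5 + 5)*(-3))/j = ((6 + 33)/(70 + 33))/41900 = (39/103)*(1/41900) = 39/4315700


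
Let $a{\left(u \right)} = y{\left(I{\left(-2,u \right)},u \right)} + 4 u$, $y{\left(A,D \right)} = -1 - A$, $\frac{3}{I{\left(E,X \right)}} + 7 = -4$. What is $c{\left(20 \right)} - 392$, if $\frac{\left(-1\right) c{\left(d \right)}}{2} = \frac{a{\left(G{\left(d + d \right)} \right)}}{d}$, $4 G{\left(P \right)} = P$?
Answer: $- \frac{21776}{55} \approx -395.93$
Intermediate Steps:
$I{\left(E,X \right)} = - \frac{3}{11}$ ($I{\left(E,X \right)} = \frac{3}{-7 - 4} = \frac{3}{-11} = 3 \left(- \frac{1}{11}\right) = - \frac{3}{11}$)
$G{\left(P \right)} = \frac{P}{4}$
$a{\left(u \right)} = - \frac{8}{11} + 4 u$ ($a{\left(u \right)} = \left(-1 - - \frac{3}{11}\right) + 4 u = \left(-1 + \frac{3}{11}\right) + 4 u = - \frac{8}{11} + 4 u$)
$c{\left(d \right)} = - \frac{2 \left(- \frac{8}{11} + 2 d\right)}{d}$ ($c{\left(d \right)} = - 2 \frac{- \frac{8}{11} + 4 \frac{d + d}{4}}{d} = - 2 \frac{- \frac{8}{11} + 4 \frac{2 d}{4}}{d} = - 2 \frac{- \frac{8}{11} + 4 \frac{d}{2}}{d} = - 2 \frac{- \frac{8}{11} + 2 d}{d} = - \frac{2 \left(- \frac{8}{11} + 2 d\right)}{d}$)
$c{\left(20 \right)} - 392 = \left(-4 + \frac{16}{11 \cdot 20}\right) - 392 = \left(-4 + \frac{16}{11} \cdot \frac{1}{20}\right) - 392 = \left(-4 + \frac{4}{55}\right) - 392 = - \frac{216}{55} - 392 = - \frac{21776}{55}$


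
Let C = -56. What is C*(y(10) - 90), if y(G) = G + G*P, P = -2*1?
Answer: 5600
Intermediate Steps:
P = -2
y(G) = -G (y(G) = G + G*(-2) = G - 2*G = -G)
C*(y(10) - 90) = -56*(-1*10 - 90) = -56*(-10 - 90) = -56*(-100) = 5600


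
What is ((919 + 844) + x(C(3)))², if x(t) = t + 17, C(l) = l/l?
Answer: 3171961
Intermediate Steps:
C(l) = 1
x(t) = 17 + t
((919 + 844) + x(C(3)))² = ((919 + 844) + (17 + 1))² = (1763 + 18)² = 1781² = 3171961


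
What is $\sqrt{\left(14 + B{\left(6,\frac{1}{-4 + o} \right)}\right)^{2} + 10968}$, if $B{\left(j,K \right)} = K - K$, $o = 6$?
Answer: $2 \sqrt{2791} \approx 105.66$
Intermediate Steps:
$B{\left(j,K \right)} = 0$
$\sqrt{\left(14 + B{\left(6,\frac{1}{-4 + o} \right)}\right)^{2} + 10968} = \sqrt{\left(14 + 0\right)^{2} + 10968} = \sqrt{14^{2} + 10968} = \sqrt{196 + 10968} = \sqrt{11164} = 2 \sqrt{2791}$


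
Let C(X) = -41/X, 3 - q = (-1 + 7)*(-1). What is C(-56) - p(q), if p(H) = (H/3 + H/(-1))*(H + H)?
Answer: 6089/56 ≈ 108.73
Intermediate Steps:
q = 9 (q = 3 - (-1 + 7)*(-1) = 3 - 6*(-1) = 3 - 1*(-6) = 3 + 6 = 9)
p(H) = -4*H²/3 (p(H) = (H*(⅓) + H*(-1))*(2*H) = (H/3 - H)*(2*H) = (-2*H/3)*(2*H) = -4*H²/3)
C(-56) - p(q) = -41/(-56) - (-4)*9²/3 = -41*(-1/56) - (-4)*81/3 = 41/56 - 1*(-108) = 41/56 + 108 = 6089/56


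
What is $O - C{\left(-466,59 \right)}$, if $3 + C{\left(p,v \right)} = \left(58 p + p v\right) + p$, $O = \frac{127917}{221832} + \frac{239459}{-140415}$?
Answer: $\frac{1922395309017}{34959080} \approx 54990.0$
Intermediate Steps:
$O = - \frac{39459263}{34959080}$ ($O = 127917 \cdot \frac{1}{221832} + 239459 \left(- \frac{1}{140415}\right) = \frac{14213}{24648} - \frac{21769}{12765} = - \frac{39459263}{34959080} \approx -1.1287$)
$C{\left(p,v \right)} = -3 + 59 p + p v$ ($C{\left(p,v \right)} = -3 + \left(\left(58 p + p v\right) + p\right) = -3 + \left(59 p + p v\right) = -3 + 59 p + p v$)
$O - C{\left(-466,59 \right)} = - \frac{39459263}{34959080} - \left(-3 + 59 \left(-466\right) - 27494\right) = - \frac{39459263}{34959080} - \left(-3 - 27494 - 27494\right) = - \frac{39459263}{34959080} - -54991 = - \frac{39459263}{34959080} + 54991 = \frac{1922395309017}{34959080}$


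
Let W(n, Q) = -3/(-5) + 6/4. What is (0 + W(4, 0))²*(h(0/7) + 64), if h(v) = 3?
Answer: 29547/100 ≈ 295.47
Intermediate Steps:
W(n, Q) = 21/10 (W(n, Q) = -3*(-⅕) + 6*(¼) = ⅗ + 3/2 = 21/10)
(0 + W(4, 0))²*(h(0/7) + 64) = (0 + 21/10)²*(3 + 64) = (21/10)²*67 = (441/100)*67 = 29547/100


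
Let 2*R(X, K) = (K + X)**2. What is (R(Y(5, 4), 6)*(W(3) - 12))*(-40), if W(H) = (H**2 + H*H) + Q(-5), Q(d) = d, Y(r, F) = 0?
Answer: -720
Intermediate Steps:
R(X, K) = (K + X)**2/2
W(H) = -5 + 2*H**2 (W(H) = (H**2 + H*H) - 5 = (H**2 + H**2) - 5 = 2*H**2 - 5 = -5 + 2*H**2)
(R(Y(5, 4), 6)*(W(3) - 12))*(-40) = (((6 + 0)**2/2)*((-5 + 2*3**2) - 12))*(-40) = (((1/2)*6**2)*((-5 + 2*9) - 12))*(-40) = (((1/2)*36)*((-5 + 18) - 12))*(-40) = (18*(13 - 12))*(-40) = (18*1)*(-40) = 18*(-40) = -720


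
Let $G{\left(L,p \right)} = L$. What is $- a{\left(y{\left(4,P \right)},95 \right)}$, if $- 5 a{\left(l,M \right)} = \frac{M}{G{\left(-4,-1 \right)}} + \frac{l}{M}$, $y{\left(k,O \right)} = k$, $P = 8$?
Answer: $- \frac{9009}{1900} \approx -4.7416$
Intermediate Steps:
$a{\left(l,M \right)} = \frac{M}{20} - \frac{l}{5 M}$ ($a{\left(l,M \right)} = - \frac{\frac{M}{-4} + \frac{l}{M}}{5} = - \frac{M \left(- \frac{1}{4}\right) + \frac{l}{M}}{5} = - \frac{- \frac{M}{4} + \frac{l}{M}}{5} = \frac{M}{20} - \frac{l}{5 M}$)
$- a{\left(y{\left(4,P \right)},95 \right)} = - (\frac{1}{20} \cdot 95 - \frac{4}{5 \cdot 95}) = - (\frac{19}{4} - \frac{4}{5} \cdot \frac{1}{95}) = - (\frac{19}{4} - \frac{4}{475}) = \left(-1\right) \frac{9009}{1900} = - \frac{9009}{1900}$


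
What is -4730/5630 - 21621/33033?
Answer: -9265744/6199193 ≈ -1.4947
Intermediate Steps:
-4730/5630 - 21621/33033 = -4730*1/5630 - 21621*1/33033 = -473/563 - 7207/11011 = -9265744/6199193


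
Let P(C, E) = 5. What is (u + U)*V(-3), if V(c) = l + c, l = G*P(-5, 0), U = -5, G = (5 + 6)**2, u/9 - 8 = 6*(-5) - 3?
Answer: -138460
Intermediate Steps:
u = -225 (u = 72 + 9*(6*(-5) - 3) = 72 + 9*(-30 - 3) = 72 + 9*(-33) = 72 - 297 = -225)
G = 121 (G = 11**2 = 121)
l = 605 (l = 121*5 = 605)
V(c) = 605 + c
(u + U)*V(-3) = (-225 - 5)*(605 - 3) = -230*602 = -138460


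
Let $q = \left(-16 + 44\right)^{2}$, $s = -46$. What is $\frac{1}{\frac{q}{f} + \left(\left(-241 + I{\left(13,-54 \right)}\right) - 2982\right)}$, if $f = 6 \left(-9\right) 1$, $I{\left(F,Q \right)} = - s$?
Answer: $- \frac{27}{86171} \approx -0.00031333$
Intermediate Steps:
$I{\left(F,Q \right)} = 46$ ($I{\left(F,Q \right)} = \left(-1\right) \left(-46\right) = 46$)
$f = -54$ ($f = \left(-54\right) 1 = -54$)
$q = 784$ ($q = 28^{2} = 784$)
$\frac{1}{\frac{q}{f} + \left(\left(-241 + I{\left(13,-54 \right)}\right) - 2982\right)} = \frac{1}{\frac{784}{-54} + \left(\left(-241 + 46\right) - 2982\right)} = \frac{1}{784 \left(- \frac{1}{54}\right) - 3177} = \frac{1}{- \frac{392}{27} - 3177} = \frac{1}{- \frac{86171}{27}} = - \frac{27}{86171}$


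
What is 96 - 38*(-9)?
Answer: 438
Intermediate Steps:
96 - 38*(-9) = 96 + 342 = 438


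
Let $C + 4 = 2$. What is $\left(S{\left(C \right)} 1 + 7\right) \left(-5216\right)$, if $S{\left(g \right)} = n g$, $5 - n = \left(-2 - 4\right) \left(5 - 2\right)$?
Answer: $203424$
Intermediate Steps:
$C = -2$ ($C = -4 + 2 = -2$)
$n = 23$ ($n = 5 - \left(-2 - 4\right) \left(5 - 2\right) = 5 - \left(-6\right) 3 = 5 - -18 = 5 + 18 = 23$)
$S{\left(g \right)} = 23 g$
$\left(S{\left(C \right)} 1 + 7\right) \left(-5216\right) = \left(23 \left(-2\right) 1 + 7\right) \left(-5216\right) = \left(\left(-46\right) 1 + 7\right) \left(-5216\right) = \left(-46 + 7\right) \left(-5216\right) = \left(-39\right) \left(-5216\right) = 203424$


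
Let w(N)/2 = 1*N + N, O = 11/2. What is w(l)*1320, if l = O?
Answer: 29040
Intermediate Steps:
O = 11/2 (O = 11*(½) = 11/2 ≈ 5.5000)
l = 11/2 ≈ 5.5000
w(N) = 4*N (w(N) = 2*(1*N + N) = 2*(N + N) = 2*(2*N) = 4*N)
w(l)*1320 = (4*(11/2))*1320 = 22*1320 = 29040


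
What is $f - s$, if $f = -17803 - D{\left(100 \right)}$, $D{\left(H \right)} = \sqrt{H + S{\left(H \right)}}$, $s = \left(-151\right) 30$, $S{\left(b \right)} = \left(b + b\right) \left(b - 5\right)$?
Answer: $-13273 - 10 \sqrt{191} \approx -13411.0$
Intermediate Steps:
$S{\left(b \right)} = 2 b \left(-5 + b\right)$
$s = -4530$
$D{\left(H \right)} = \sqrt{H + 2 H \left(-5 + H\right)}$
$f = -17803 - 10 \sqrt{191}$ ($f = -17803 - \sqrt{100 \left(-9 + 2 \cdot 100\right)} = -17803 - \sqrt{100 \left(-9 + 200\right)} = -17803 - \sqrt{100 \cdot 191} = -17803 - \sqrt{19100} = -17803 - 10 \sqrt{191} \approx -17941.0$)
$f - s = \left(-17803 - 10 \sqrt{191}\right) - -4530 = \left(-17803 - 10 \sqrt{191}\right) + 4530 = -13273 - 10 \sqrt{191}$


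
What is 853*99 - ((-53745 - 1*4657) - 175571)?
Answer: 318420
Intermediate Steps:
853*99 - ((-53745 - 1*4657) - 175571) = 84447 - ((-53745 - 4657) - 175571) = 84447 - (-58402 - 175571) = 84447 - 1*(-233973) = 84447 + 233973 = 318420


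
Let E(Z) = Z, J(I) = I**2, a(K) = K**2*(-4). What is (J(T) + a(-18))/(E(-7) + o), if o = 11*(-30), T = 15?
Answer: 1071/337 ≈ 3.1780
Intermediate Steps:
o = -330
a(K) = -4*K**2
(J(T) + a(-18))/(E(-7) + o) = (15**2 - 4*(-18)**2)/(-7 - 330) = (225 - 4*324)/(-337) = (225 - 1296)*(-1/337) = -1071*(-1/337) = 1071/337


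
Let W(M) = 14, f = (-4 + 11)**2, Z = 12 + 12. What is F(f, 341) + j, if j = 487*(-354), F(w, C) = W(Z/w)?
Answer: -172384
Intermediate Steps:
Z = 24
f = 49 (f = 7**2 = 49)
F(w, C) = 14
j = -172398
F(f, 341) + j = 14 - 172398 = -172384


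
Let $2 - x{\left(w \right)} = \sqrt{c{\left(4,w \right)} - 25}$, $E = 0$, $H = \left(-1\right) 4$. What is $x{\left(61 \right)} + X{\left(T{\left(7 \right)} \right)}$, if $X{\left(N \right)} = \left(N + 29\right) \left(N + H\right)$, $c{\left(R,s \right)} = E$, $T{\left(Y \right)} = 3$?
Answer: $-30 - 5 i \approx -30.0 - 5.0 i$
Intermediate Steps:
$H = -4$
$c{\left(R,s \right)} = 0$
$x{\left(w \right)} = 2 - 5 i$ ($x{\left(w \right)} = 2 - \sqrt{0 - 25} = 2 - \sqrt{-25} = 2 - 5 i$)
$X{\left(N \right)} = \left(-4 + N\right) \left(29 + N\right)$ ($X{\left(N \right)} = \left(N + 29\right) \left(N - 4\right) = \left(29 + N\right) \left(-4 + N\right) = \left(-4 + N\right) \left(29 + N\right)$)
$x{\left(61 \right)} + X{\left(T{\left(7 \right)} \right)} = \left(2 - 5 i\right) + \left(-116 + 3^{2} + 25 \cdot 3\right) = \left(2 - 5 i\right) + \left(-116 + 9 + 75\right) = \left(2 - 5 i\right) - 32 = -30 - 5 i$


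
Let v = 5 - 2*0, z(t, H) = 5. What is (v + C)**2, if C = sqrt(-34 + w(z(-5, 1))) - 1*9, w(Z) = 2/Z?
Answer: 4*(-10 + I*sqrt(210))**2/25 ≈ -17.6 - 46.372*I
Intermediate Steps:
C = -9 + 2*I*sqrt(210)/5 (C = sqrt(-34 + 2/5) - 1*9 = sqrt(-34 + 2*(1/5)) - 9 = sqrt(-34 + 2/5) - 9 = sqrt(-168/5) - 9 = 2*I*sqrt(210)/5 - 9 = -9 + 2*I*sqrt(210)/5 ≈ -9.0 + 5.7965*I)
v = 5 (v = 5 + 0 = 5)
(v + C)**2 = (5 + (-9 + 2*I*sqrt(210)/5))**2 = (-4 + 2*I*sqrt(210)/5)**2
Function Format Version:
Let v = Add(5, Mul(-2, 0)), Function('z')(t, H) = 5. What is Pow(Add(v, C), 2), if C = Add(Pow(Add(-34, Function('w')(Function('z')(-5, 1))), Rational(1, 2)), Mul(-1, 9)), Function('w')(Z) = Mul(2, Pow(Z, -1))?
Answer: Mul(Rational(4, 25), Pow(Add(-10, Mul(I, Pow(210, Rational(1, 2)))), 2)) ≈ Add(-17.600, Mul(-46.372, I))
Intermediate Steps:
C = Add(-9, Mul(Rational(2, 5), I, Pow(210, Rational(1, 2)))) (C = Add(Pow(Add(-34, Mul(2, Pow(5, -1))), Rational(1, 2)), Mul(-1, 9)) = Add(Pow(Add(-34, Mul(2, Rational(1, 5))), Rational(1, 2)), -9) = Add(Pow(Add(-34, Rational(2, 5)), Rational(1, 2)), -9) = Add(Pow(Rational(-168, 5), Rational(1, 2)), -9) = Add(Mul(Rational(2, 5), I, Pow(210, Rational(1, 2))), -9) = Add(-9, Mul(Rational(2, 5), I, Pow(210, Rational(1, 2)))) ≈ Add(-9.0000, Mul(5.7965, I)))
v = 5 (v = Add(5, 0) = 5)
Pow(Add(v, C), 2) = Pow(Add(5, Add(-9, Mul(Rational(2, 5), I, Pow(210, Rational(1, 2))))), 2) = Pow(Add(-4, Mul(Rational(2, 5), I, Pow(210, Rational(1, 2)))), 2)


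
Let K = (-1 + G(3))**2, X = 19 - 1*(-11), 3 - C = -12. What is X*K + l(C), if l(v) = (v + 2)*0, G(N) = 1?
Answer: 0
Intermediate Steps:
C = 15 (C = 3 - 1*(-12) = 3 + 12 = 15)
X = 30 (X = 19 + 11 = 30)
K = 0 (K = (-1 + 1)**2 = 0**2 = 0)
l(v) = 0 (l(v) = (2 + v)*0 = 0)
X*K + l(C) = 30*0 + 0 = 0 + 0 = 0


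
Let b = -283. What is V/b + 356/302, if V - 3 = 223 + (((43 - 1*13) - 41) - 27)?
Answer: 21986/42733 ≈ 0.51450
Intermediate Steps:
V = 188 (V = 3 + (223 + (((43 - 1*13) - 41) - 27)) = 3 + (223 + (((43 - 13) - 41) - 27)) = 3 + (223 + ((30 - 41) - 27)) = 3 + (223 + (-11 - 27)) = 3 + (223 - 38) = 3 + 185 = 188)
V/b + 356/302 = 188/(-283) + 356/302 = 188*(-1/283) + 356*(1/302) = -188/283 + 178/151 = 21986/42733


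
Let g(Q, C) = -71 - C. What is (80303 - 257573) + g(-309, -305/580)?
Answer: -20571495/116 ≈ -1.7734e+5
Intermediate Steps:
(80303 - 257573) + g(-309, -305/580) = (80303 - 257573) + (-71 - (-305)/580) = -177270 + (-71 - (-305)/580) = -177270 + (-71 - 1*(-61/116)) = -177270 + (-71 + 61/116) = -177270 - 8175/116 = -20571495/116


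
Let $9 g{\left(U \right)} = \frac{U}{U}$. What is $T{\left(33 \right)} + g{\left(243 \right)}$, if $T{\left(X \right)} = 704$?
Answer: $\frac{6337}{9} \approx 704.11$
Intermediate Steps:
$g{\left(U \right)} = \frac{1}{9}$ ($g{\left(U \right)} = \frac{U \frac{1}{U}}{9} = \frac{1}{9} \cdot 1 = \frac{1}{9}$)
$T{\left(33 \right)} + g{\left(243 \right)} = 704 + \frac{1}{9} = \frac{6337}{9}$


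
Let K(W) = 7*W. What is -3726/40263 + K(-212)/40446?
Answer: -5010764/38773269 ≈ -0.12923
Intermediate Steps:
-3726/40263 + K(-212)/40446 = -3726/40263 + (7*(-212))/40446 = -3726*1/40263 - 1484*1/40446 = -1242/13421 - 106/2889 = -5010764/38773269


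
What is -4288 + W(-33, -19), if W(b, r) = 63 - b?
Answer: -4192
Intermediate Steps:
-4288 + W(-33, -19) = -4288 + (63 - 1*(-33)) = -4288 + (63 + 33) = -4288 + 96 = -4192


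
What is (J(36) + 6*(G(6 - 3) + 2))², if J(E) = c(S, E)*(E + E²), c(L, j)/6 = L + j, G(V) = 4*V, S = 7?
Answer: 118157187600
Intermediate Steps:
c(L, j) = 6*L + 6*j (c(L, j) = 6*(L + j) = 6*L + 6*j)
J(E) = (42 + 6*E)*(E + E²) (J(E) = (6*7 + 6*E)*(E + E²) = (42 + 6*E)*(E + E²))
(J(36) + 6*(G(6 - 3) + 2))² = (6*36*(1 + 36)*(7 + 36) + 6*(4*(6 - 3) + 2))² = (6*36*37*43 + 6*(4*3 + 2))² = (343656 + 6*(12 + 2))² = (343656 + 6*14)² = (343656 + 84)² = 343740² = 118157187600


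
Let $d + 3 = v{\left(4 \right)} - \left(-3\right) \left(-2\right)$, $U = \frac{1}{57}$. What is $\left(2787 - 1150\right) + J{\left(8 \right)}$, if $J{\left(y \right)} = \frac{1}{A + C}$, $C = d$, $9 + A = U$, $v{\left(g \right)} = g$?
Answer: $\frac{1304632}{797} \approx 1636.9$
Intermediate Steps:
$U = \frac{1}{57} \approx 0.017544$
$A = - \frac{512}{57}$ ($A = -9 + \frac{1}{57} = - \frac{512}{57} \approx -8.9825$)
$d = -5$ ($d = -3 + \left(4 - \left(-3\right) \left(-2\right)\right) = -3 + \left(4 - 6\right) = -3 - 2 = -5$)
$C = -5$
$J{\left(y \right)} = - \frac{57}{797}$ ($J{\left(y \right)} = \frac{1}{- \frac{512}{57} - 5} = \frac{1}{- \frac{797}{57}} = - \frac{57}{797}$)
$\left(2787 - 1150\right) + J{\left(8 \right)} = \left(2787 - 1150\right) - \frac{57}{797} = 1637 - \frac{57}{797} = \frac{1304632}{797}$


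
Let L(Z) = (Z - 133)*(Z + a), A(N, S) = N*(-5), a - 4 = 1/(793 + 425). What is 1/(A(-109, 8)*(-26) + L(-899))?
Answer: 203/184622238 ≈ 1.0995e-6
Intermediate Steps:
a = 4873/1218 (a = 4 + 1/(793 + 425) = 4 + 1/1218 = 4873/1218 ≈ 4.0008)
A(N, S) = -5*N
L(Z) = (-133 + Z)*(4873/1218 + Z) (L(Z) = (Z - 133)*(Z + 4873/1218) = (-133 + Z)*(4873/1218 + Z))
1/(A(-109, 8)*(-26) + L(-899)) = 1/(-5*(-109)*(-26) + (-92587/174 + (-899)² - 157121/1218*(-899))) = 1/(545*(-26) + (-92587/174 + 808201 + 4870751/42)) = 1/(-14170 + 187498748/203) = 1/(184622238/203) = 203/184622238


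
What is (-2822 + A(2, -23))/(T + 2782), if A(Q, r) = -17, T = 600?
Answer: -2839/3382 ≈ -0.83944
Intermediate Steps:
(-2822 + A(2, -23))/(T + 2782) = (-2822 - 17)/(600 + 2782) = -2839/3382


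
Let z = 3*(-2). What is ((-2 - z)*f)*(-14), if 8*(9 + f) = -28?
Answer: 700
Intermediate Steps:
z = -6
f = -25/2 (f = -9 + (1/8)*(-28) = -9 - 7/2 = -25/2 ≈ -12.500)
((-2 - z)*f)*(-14) = ((-2 - 1*(-6))*(-25/2))*(-14) = ((-2 + 6)*(-25/2))*(-14) = (4*(-25/2))*(-14) = -50*(-14) = 700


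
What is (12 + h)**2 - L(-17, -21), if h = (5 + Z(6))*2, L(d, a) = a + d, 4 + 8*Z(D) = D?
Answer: 2177/4 ≈ 544.25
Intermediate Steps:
Z(D) = -1/2 + D/8
h = 21/2 (h = (5 + (-1/2 + (1/8)*6))*2 = (5 + (-1/2 + 3/4))*2 = (5 + 1/4)*2 = (21/4)*2 = 21/2 ≈ 10.500)
(12 + h)**2 - L(-17, -21) = (12 + 21/2)**2 - (-21 - 17) = (45/2)**2 - 1*(-38) = 2025/4 + 38 = 2177/4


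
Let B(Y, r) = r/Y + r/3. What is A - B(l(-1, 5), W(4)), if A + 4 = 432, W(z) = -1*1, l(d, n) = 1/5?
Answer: 1300/3 ≈ 433.33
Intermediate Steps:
l(d, n) = 1/5
W(z) = -1
A = 428 (A = -4 + 432 = 428)
B(Y, r) = r/3 + r/Y (B(Y, r) = r/Y + r*(1/3) = r/Y + r/3 = r/3 + r/Y)
A - B(l(-1, 5), W(4)) = 428 - ((1/3)*(-1) - 1/1/5) = 428 - (-1/3 - 1*5) = 428 - (-1/3 - 5) = 428 - 1*(-16/3) = 428 + 16/3 = 1300/3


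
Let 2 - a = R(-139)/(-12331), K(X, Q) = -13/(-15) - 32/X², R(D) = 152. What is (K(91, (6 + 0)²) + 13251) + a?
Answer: 1068468234352/80615535 ≈ 13254.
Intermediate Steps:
K(X, Q) = 13/15 - 32/X² (K(X, Q) = -13*(-1/15) - 32/X² = 13/15 - 32/X²)
a = 1306/649 (a = 2 - 152/(-12331) = 2 - 152*(-1)/12331 = 2 - 1*(-8/649) = 2 + 8/649 = 1306/649 ≈ 2.0123)
(K(91, (6 + 0)²) + 13251) + a = ((13/15 - 32/91²) + 13251) + 1306/649 = ((13/15 - 32*1/8281) + 13251) + 1306/649 = ((13/15 - 32/8281) + 13251) + 1306/649 = (107173/124215 + 13251) + 1306/649 = 1646080138/124215 + 1306/649 = 1068468234352/80615535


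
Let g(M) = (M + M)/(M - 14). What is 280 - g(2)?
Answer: 841/3 ≈ 280.33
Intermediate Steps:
g(M) = 2*M/(-14 + M) (g(M) = (2*M)/(-14 + M) = 2*M/(-14 + M))
280 - g(2) = 280 - 2*2/(-14 + 2) = 280 - 2*2/(-12) = 280 - 2*2*(-1)/12 = 280 - 1*(-1/3) = 280 + 1/3 = 841/3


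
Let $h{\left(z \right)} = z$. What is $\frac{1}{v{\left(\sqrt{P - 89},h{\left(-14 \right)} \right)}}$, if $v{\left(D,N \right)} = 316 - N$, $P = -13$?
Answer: $\frac{1}{330} \approx 0.0030303$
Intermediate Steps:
$\frac{1}{v{\left(\sqrt{P - 89},h{\left(-14 \right)} \right)}} = \frac{1}{316 - -14} = \frac{1}{316 + 14} = \frac{1}{330}$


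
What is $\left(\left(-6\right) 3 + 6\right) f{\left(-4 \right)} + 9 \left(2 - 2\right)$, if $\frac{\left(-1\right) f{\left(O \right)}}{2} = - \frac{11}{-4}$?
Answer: $66$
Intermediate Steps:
$f{\left(O \right)} = - \frac{11}{2}$ ($f{\left(O \right)} = - 2 \left(- \frac{11}{-4}\right) = - 2 \left(\left(-11\right) \left(- \frac{1}{4}\right)\right) = \left(-2\right) \frac{11}{4} = - \frac{11}{2}$)
$\left(\left(-6\right) 3 + 6\right) f{\left(-4 \right)} + 9 \left(2 - 2\right) = \left(\left(-6\right) 3 + 6\right) \left(- \frac{11}{2}\right) + 9 \left(2 - 2\right) = \left(-18 + 6\right) \left(- \frac{11}{2}\right) + 9 \left(2 - 2\right) = \left(-12\right) \left(- \frac{11}{2}\right) + 9 \cdot 0 = 66 + 0 = 66$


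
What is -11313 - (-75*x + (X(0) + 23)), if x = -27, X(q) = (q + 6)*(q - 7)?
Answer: -13319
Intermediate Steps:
X(q) = (-7 + q)*(6 + q) (X(q) = (6 + q)*(-7 + q) = (-7 + q)*(6 + q))
-11313 - (-75*x + (X(0) + 23)) = -11313 - (-75*(-27) + ((-42 + 0² - 1*0) + 23)) = -11313 - (2025 + ((-42 + 0 + 0) + 23)) = -11313 - (2025 + (-42 + 23)) = -11313 - (2025 - 19) = -11313 - 1*2006 = -11313 - 2006 = -13319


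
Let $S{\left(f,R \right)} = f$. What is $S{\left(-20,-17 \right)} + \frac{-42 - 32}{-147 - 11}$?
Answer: $- \frac{1543}{79} \approx -19.532$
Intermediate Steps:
$S{\left(-20,-17 \right)} + \frac{-42 - 32}{-147 - 11} = -20 + \frac{-42 - 32}{-147 - 11} = -20 + \frac{-42 - 32}{-158} = -20 + \left(-42 - 32\right) \left(- \frac{1}{158}\right) = -20 - - \frac{37}{79} = -20 + \frac{37}{79} = - \frac{1543}{79}$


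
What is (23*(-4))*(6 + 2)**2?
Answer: -5888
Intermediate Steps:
(23*(-4))*(6 + 2)**2 = -92*8**2 = -92*64 = -5888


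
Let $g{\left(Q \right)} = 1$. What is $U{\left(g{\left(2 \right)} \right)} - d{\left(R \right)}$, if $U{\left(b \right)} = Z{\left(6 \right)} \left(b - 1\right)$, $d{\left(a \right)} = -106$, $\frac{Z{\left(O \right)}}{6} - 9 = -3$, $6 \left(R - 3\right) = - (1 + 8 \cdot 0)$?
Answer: $106$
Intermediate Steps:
$R = \frac{17}{6}$ ($R = 3 + \frac{\left(-1\right) \left(1 + 8 \cdot 0\right)}{6} = 3 + \frac{\left(-1\right) \left(1 + 0\right)}{6} = 3 + \frac{\left(-1\right) 1}{6} = 3 + \frac{1}{6} \left(-1\right) = 3 - \frac{1}{6} = \frac{17}{6} \approx 2.8333$)
$Z{\left(O \right)} = 36$ ($Z{\left(O \right)} = 54 + 6 \left(-3\right) = 54 - 18 = 36$)
$U{\left(b \right)} = -36 + 36 b$ ($U{\left(b \right)} = 36 \left(b - 1\right) = 36 \left(-1 + b\right) = -36 + 36 b$)
$U{\left(g{\left(2 \right)} \right)} - d{\left(R \right)} = \left(-36 + 36 \cdot 1\right) - -106 = \left(-36 + 36\right) + 106 = 0 + 106 = 106$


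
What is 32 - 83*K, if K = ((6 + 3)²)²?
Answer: -544531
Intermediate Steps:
K = 6561 (K = (9²)² = 81² = 6561)
32 - 83*K = 32 - 83*6561 = 32 - 544563 = -544531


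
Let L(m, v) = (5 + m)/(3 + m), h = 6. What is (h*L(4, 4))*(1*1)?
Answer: 54/7 ≈ 7.7143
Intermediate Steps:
L(m, v) = (5 + m)/(3 + m)
(h*L(4, 4))*(1*1) = (6*((5 + 4)/(3 + 4)))*(1*1) = (6*(9/7))*1 = (54/7)*1 = 54/7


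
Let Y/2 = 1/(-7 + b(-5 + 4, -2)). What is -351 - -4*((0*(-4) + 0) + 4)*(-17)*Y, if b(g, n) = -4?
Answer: -3317/11 ≈ -301.55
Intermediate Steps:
Y = -2/11 (Y = 2/(-7 - 4) = 2/(-11) = 2*(-1/11) = -2/11 ≈ -0.18182)
-351 - -4*((0*(-4) + 0) + 4)*(-17)*Y = -351 - -4*((0*(-4) + 0) + 4)*(-17)*(-2)/11 = -351 - -4*((0 + 0) + 4)*(-17)*(-2)/11 = -351 - -4*(0 + 4)*(-17)*(-2)/11 = -351 - -4*4*(-17)*(-2)/11 = -351 - (-16*(-17))*(-2)/11 = -351 - 272*(-2)/11 = -351 - 1*(-544/11) = -351 + 544/11 = -3317/11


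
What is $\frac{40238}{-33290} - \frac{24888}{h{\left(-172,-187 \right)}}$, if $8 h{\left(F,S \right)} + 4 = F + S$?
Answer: $\frac{1102260961}{2014045} \approx 547.29$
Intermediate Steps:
$h{\left(F,S \right)} = - \frac{1}{2} + \frac{F}{8} + \frac{S}{8}$ ($h{\left(F,S \right)} = - \frac{1}{2} + \frac{F + S}{8} = - \frac{1}{2} + \left(\frac{F}{8} + \frac{S}{8}\right) = - \frac{1}{2} + \frac{F}{8} + \frac{S}{8}$)
$\frac{40238}{-33290} - \frac{24888}{h{\left(-172,-187 \right)}} = \frac{40238}{-33290} - \frac{24888}{- \frac{1}{2} + \frac{1}{8} \left(-172\right) + \frac{1}{8} \left(-187\right)} = 40238 \left(- \frac{1}{33290}\right) - \frac{24888}{- \frac{1}{2} - \frac{43}{2} - \frac{187}{8}} = - \frac{20119}{16645} - \frac{24888}{- \frac{363}{8}} = - \frac{20119}{16645} - - \frac{66368}{121} = - \frac{20119}{16645} + \frac{66368}{121} = \frac{1102260961}{2014045}$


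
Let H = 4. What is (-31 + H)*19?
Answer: -513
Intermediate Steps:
(-31 + H)*19 = (-31 + 4)*19 = -27*19 = -513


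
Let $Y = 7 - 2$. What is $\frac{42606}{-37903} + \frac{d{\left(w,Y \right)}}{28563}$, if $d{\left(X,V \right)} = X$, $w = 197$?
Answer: $- \frac{1209488287}{1082623389} \approx -1.1172$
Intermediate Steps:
$Y = 5$ ($Y = 7 - 2 = 5$)
$\frac{42606}{-37903} + \frac{d{\left(w,Y \right)}}{28563} = \frac{42606}{-37903} + \frac{197}{28563} = 42606 \left(- \frac{1}{37903}\right) + 197 \cdot \frac{1}{28563} = - \frac{42606}{37903} + \frac{197}{28563} = - \frac{1209488287}{1082623389}$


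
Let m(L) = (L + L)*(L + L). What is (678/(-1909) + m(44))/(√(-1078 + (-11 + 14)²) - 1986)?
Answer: -29358279348/7531510885 - 14782618*I*√1069/7531510885 ≈ -3.8981 - 0.064174*I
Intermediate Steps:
m(L) = 4*L² (m(L) = (2*L)*(2*L) = 4*L²)
(678/(-1909) + m(44))/(√(-1078 + (-11 + 14)²) - 1986) = (678/(-1909) + 4*44²)/(√(-1078 + (-11 + 14)²) - 1986) = (678*(-1/1909) + 4*1936)/(√(-1078 + 3²) - 1986) = (-678/1909 + 7744)/(√(-1078 + 9) - 1986) = 14782618/(1909*(√(-1069) - 1986)) = 14782618/(1909*(I*√1069 - 1986)) = 14782618/(1909*(-1986 + I*√1069))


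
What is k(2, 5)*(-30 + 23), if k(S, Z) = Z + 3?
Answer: -56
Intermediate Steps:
k(S, Z) = 3 + Z
k(2, 5)*(-30 + 23) = (3 + 5)*(-30 + 23) = 8*(-7) = -56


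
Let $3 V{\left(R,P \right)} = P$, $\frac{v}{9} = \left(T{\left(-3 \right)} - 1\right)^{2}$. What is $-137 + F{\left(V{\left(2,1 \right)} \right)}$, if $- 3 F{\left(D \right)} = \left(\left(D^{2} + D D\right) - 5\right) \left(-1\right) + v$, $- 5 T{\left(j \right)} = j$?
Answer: $- \frac{93874}{675} \approx -139.07$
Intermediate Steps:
$T{\left(j \right)} = - \frac{j}{5}$
$v = \frac{36}{25}$ ($v = 9 \left(\left(- \frac{1}{5}\right) \left(-3\right) - 1\right)^{2} = 9 \left(\frac{3}{5} - 1\right)^{2} = 9 \left(- \frac{2}{5}\right)^{2} = 9 \cdot \frac{4}{25} = \frac{36}{25} \approx 1.44$)
$V{\left(R,P \right)} = \frac{P}{3}$
$F{\left(D \right)} = - \frac{161}{75} + \frac{2 D^{2}}{3}$ ($F{\left(D \right)} = - \frac{\left(\left(D^{2} + D D\right) - 5\right) \left(-1\right) + \frac{36}{25}}{3} = - \frac{\left(\left(D^{2} + D^{2}\right) - 5\right) \left(-1\right) + \frac{36}{25}}{3} = - \frac{\left(2 D^{2} - 5\right) \left(-1\right) + \frac{36}{25}}{3} = - \frac{\left(-5 + 2 D^{2}\right) \left(-1\right) + \frac{36}{25}}{3} = - \frac{\left(5 - 2 D^{2}\right) + \frac{36}{25}}{3} = - \frac{\frac{161}{25} - 2 D^{2}}{3} = - \frac{161}{75} + \frac{2 D^{2}}{3}$)
$-137 + F{\left(V{\left(2,1 \right)} \right)} = -137 - \left(\frac{161}{75} - \frac{2 \left(\frac{1}{3} \cdot 1\right)^{2}}{3}\right) = -137 - \left(\frac{161}{75} - \frac{2}{3 \cdot 9}\right) = -137 + \left(- \frac{161}{75} + \frac{2}{3} \cdot \frac{1}{9}\right) = -137 + \left(- \frac{161}{75} + \frac{2}{27}\right) = -137 - \frac{1399}{675} = - \frac{93874}{675}$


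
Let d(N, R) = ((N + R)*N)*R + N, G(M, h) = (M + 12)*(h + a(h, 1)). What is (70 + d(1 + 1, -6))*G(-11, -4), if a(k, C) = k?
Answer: -960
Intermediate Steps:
G(M, h) = 2*h*(12 + M) (G(M, h) = (M + 12)*(h + h) = (12 + M)*(2*h) = 2*h*(12 + M))
d(N, R) = N + N*R*(N + R) (d(N, R) = (N*(N + R))*R + N = N*R*(N + R) + N = N + N*R*(N + R))
(70 + d(1 + 1, -6))*G(-11, -4) = (70 + (1 + 1)*(1 + (-6)² + (1 + 1)*(-6)))*(2*(-4)*(12 - 11)) = (70 + 2*(1 + 36 + 2*(-6)))*(2*(-4)*1) = (70 + 2*(1 + 36 - 12))*(-8) = (70 + 2*25)*(-8) = (70 + 50)*(-8) = 120*(-8) = -960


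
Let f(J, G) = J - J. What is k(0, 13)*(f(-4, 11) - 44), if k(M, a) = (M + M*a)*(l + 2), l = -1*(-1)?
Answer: 0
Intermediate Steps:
l = 1
f(J, G) = 0
k(M, a) = 3*M + 3*M*a (k(M, a) = (M + M*a)*(1 + 2) = (M + M*a)*3 = 3*M + 3*M*a)
k(0, 13)*(f(-4, 11) - 44) = (3*0*(1 + 13))*(0 - 44) = (3*0*14)*(-44) = 0*(-44) = 0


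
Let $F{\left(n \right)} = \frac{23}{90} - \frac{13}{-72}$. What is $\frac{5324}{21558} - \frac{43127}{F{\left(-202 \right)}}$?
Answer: $- \frac{167351317946}{1692303} \approx -98890.0$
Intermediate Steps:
$F{\left(n \right)} = \frac{157}{360}$ ($F{\left(n \right)} = 23 \cdot \frac{1}{90} - - \frac{13}{72} = \frac{23}{90} + \frac{13}{72} = \frac{157}{360}$)
$\frac{5324}{21558} - \frac{43127}{F{\left(-202 \right)}} = \frac{5324}{21558} - \frac{43127}{\frac{157}{360}} = 5324 \cdot \frac{1}{21558} - \frac{15525720}{157} = \frac{2662}{10779} - \frac{15525720}{157} = - \frac{167351317946}{1692303}$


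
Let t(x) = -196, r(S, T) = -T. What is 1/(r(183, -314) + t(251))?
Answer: 1/118 ≈ 0.0084746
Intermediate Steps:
1/(r(183, -314) + t(251)) = 1/(-1*(-314) - 196) = 1/(314 - 196) = 1/118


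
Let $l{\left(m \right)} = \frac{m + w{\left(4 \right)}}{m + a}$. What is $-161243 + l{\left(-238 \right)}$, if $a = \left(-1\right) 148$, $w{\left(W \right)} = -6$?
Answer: $- \frac{31119777}{193} \approx -1.6124 \cdot 10^{5}$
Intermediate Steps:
$a = -148$
$l{\left(m \right)} = \frac{-6 + m}{-148 + m}$ ($l{\left(m \right)} = \frac{m - 6}{m - 148} = \frac{-6 + m}{-148 + m}$)
$-161243 + l{\left(-238 \right)} = -161243 + \frac{-6 - 238}{-148 - 238} = -161243 + \frac{1}{-386} \left(-244\right) = -161243 - - \frac{122}{193} = -161243 + \frac{122}{193} = - \frac{31119777}{193}$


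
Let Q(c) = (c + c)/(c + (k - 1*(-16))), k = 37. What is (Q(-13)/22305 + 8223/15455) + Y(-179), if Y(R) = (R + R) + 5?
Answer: -486016354423/1378895100 ≈ -352.47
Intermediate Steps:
Y(R) = 5 + 2*R (Y(R) = 2*R + 5 = 5 + 2*R)
Q(c) = 2*c/(53 + c) (Q(c) = (c + c)/(c + (37 - 1*(-16))) = (2*c)/(c + (37 + 16)) = (2*c)/(c + 53) = (2*c)/(53 + c) = 2*c/(53 + c))
(Q(-13)/22305 + 8223/15455) + Y(-179) = ((2*(-13)/(53 - 13))/22305 + 8223/15455) + (5 + 2*(-179)) = ((2*(-13)/40)*(1/22305) + 8223*(1/15455)) + (5 - 358) = ((2*(-13)*(1/40))*(1/22305) + 8223/15455) - 353 = (-13/20*1/22305 + 8223/15455) - 353 = (-13/446100 + 8223/15455) - 353 = 733615877/1378895100 - 353 = -486016354423/1378895100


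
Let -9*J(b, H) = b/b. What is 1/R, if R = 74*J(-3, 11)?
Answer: -9/74 ≈ -0.12162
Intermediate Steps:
J(b, H) = -1/9 (J(b, H) = -b/(9*b) = -1/9*1 = -1/9)
R = -74/9 (R = 74*(-1/9) = -74/9 ≈ -8.2222)
1/R = 1/(-74/9) = -9/74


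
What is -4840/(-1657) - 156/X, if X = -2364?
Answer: 975021/326429 ≈ 2.9869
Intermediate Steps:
-4840/(-1657) - 156/X = -4840/(-1657) - 156/(-2364) = -4840*(-1/1657) - 156*(-1/2364) = 4840/1657 + 13/197 = 975021/326429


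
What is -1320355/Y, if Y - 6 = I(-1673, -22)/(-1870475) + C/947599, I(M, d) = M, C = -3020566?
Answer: -2340276739558031375/4986453581427 ≈ -4.6933e+5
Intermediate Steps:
Y = 4986453581427/1772460239525 (Y = 6 + (-1673/(-1870475) - 3020566/947599) = 6 + (-1673*(-1/1870475) - 3020566*1/947599) = 6 + (1673/1870475 - 3020566/947599) = 6 - 5648307855723/1772460239525 = 4986453581427/1772460239525 ≈ 2.8133)
-1320355/Y = -1320355/4986453581427/1772460239525 = -1320355*1772460239525/4986453581427 = -2340276739558031375/4986453581427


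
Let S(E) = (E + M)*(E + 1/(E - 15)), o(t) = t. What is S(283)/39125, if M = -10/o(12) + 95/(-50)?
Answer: 15942619/7864125 ≈ 2.0273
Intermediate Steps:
M = -41/15 (M = -10/12 + 95/(-50) = -10*1/12 + 95*(-1/50) = -⅚ - 19/10 = -41/15 ≈ -2.7333)
S(E) = (-41/15 + E)*(E + 1/(-15 + E)) (S(E) = (E - 41/15)*(E + 1/(E - 15)) = (-41/15 + E)*(E + 1/(-15 + E)))
S(283)/39125 = ((-41 - 266*283² + 15*283³ + 630*283)/(15*(-15 + 283)))/39125 = ((1/15)*(-41 - 266*80089 + 15*22665187 + 178290)/268)*(1/39125) = ((1/15)*(1/268)*(-41 - 21303674 + 339977805 + 178290))*(1/39125) = ((1/15)*(1/268)*318852380)*(1/39125) = (15942619/201)*(1/39125) = 15942619/7864125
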